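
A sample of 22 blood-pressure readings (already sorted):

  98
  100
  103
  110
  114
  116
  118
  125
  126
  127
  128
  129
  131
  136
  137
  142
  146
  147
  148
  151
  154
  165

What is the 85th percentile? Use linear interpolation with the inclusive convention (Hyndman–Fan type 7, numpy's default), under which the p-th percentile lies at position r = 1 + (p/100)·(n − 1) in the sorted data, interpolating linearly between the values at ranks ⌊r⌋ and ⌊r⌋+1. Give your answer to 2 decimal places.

n = 22.
r = 1 + (85/100)·(22 − 1) = 1 + 17.85 = 18.85.
Rank 18 is 147 and rank 19 is 148.
Interpolate: 147 + 0.85·(148 − 147) = 147 + 0.85·1 = 147.85.

147.85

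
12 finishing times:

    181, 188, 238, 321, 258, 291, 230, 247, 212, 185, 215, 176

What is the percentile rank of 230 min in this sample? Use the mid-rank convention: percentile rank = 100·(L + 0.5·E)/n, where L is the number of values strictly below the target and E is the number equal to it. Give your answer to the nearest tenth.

Sorted: 176, 181, 185, 188, 212, 215, 230, 238, 247, 258, 291, 321.
Count below 230: L = 6; count equal: E = 1; n = 12.
Percentile rank = 100·(6 + 0.5·1)/12 = 100·6.5/12 = 54.17.

54.2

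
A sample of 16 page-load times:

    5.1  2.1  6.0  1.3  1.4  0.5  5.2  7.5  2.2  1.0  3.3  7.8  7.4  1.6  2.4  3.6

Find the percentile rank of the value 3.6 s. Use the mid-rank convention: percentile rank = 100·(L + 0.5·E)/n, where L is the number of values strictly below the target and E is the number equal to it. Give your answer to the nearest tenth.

59.4

Sorted: 0.5, 1.0, 1.3, 1.4, 1.6, 2.1, 2.2, 2.4, 3.3, 3.6, 5.1, 5.2, 6.0, 7.4, 7.5, 7.8.
Count below 3.6: L = 9; count equal: E = 1; n = 16.
Percentile rank = 100·(9 + 0.5·1)/16 = 100·9.5/16 = 59.38.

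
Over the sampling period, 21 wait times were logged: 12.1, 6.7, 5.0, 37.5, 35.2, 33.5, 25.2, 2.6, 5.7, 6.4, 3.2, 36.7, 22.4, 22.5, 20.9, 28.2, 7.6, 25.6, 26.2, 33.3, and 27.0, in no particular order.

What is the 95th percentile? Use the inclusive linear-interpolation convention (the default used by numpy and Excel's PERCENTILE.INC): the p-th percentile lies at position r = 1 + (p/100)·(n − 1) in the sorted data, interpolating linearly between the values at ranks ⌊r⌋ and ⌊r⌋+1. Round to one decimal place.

36.7

Sorted: 2.6, 3.2, 5.0, 5.7, 6.4, 6.7, 7.6, 12.1, 20.9, 22.4, 22.5, 25.2, 25.6, 26.2, 27.0, 28.2, 33.3, 33.5, 35.2, 36.7, 37.5.
n = 21.
r = 1 + (95/100)·(21 − 1) = 1 + 19 = 20.
r is an integer, so P95 is the value at rank 20: 36.7.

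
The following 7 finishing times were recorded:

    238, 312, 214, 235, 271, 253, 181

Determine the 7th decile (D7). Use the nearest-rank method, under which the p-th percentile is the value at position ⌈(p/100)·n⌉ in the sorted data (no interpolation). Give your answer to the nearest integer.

Sorted: 181, 214, 235, 238, 253, 271, 312.
n = 7.
Position = ⌈70/100 · 7⌉ = ⌈4.9⌉ = 5.
The value at rank 5 is 253.

253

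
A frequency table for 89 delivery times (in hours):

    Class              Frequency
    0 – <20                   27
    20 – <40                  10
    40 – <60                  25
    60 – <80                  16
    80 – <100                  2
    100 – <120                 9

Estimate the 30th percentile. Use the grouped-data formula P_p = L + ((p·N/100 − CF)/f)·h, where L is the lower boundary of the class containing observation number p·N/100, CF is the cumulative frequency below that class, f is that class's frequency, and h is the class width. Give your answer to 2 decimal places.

N = 89; target position k = 30/100 · 89 = 26.7.
Cumulative frequencies: 27, 37, 62, 78, 80, 89.
Observation 26.7 falls in the class 0 – <20.
L = 0, CF = 0, f = 27, h = 20.
P30 = 0 + ((26.7 − 0)/27)·20 = 0 + 19.7778 = 19.7778.

19.78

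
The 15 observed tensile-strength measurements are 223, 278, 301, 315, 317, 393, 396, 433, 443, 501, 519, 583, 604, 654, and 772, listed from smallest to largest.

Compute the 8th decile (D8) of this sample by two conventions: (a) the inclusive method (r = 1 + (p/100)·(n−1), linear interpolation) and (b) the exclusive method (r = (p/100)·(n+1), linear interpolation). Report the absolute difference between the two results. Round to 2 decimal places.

12.60

n = 15.
(a) r = 12.2; between ranks 12 (583) and 13 (604): 587.2.
(b) r = 12.8; between ranks 12 (583) and 13 (604): 599.8.
|587.2 − 599.8| = 12.6.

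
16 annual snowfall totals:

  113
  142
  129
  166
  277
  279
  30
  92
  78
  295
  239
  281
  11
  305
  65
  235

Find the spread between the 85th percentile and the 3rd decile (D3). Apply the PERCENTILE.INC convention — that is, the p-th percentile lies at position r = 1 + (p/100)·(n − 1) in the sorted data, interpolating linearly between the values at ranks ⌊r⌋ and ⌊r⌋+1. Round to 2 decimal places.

178.00

Sorted: 11, 30, 65, 78, 92, 113, 129, 142, 166, 235, 239, 277, 279, 281, 295, 305.
n = 16.
P30: r = 5.5; ranks 5–6 are 92, 113; interpolating gives 102.5.
P85: r = 13.75; ranks 13–14 are 279, 281; interpolating gives 280.5.
Difference: 280.5 − 102.5 = 178.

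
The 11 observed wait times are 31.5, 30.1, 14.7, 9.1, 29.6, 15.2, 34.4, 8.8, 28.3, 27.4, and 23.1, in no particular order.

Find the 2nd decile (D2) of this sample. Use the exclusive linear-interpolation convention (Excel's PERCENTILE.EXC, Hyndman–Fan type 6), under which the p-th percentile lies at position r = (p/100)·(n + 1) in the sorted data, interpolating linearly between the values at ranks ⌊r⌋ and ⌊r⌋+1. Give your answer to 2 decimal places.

Sorted: 8.8, 9.1, 14.7, 15.2, 23.1, 27.4, 28.3, 29.6, 30.1, 31.5, 34.4.
n = 11.
r = (20/100)·(11 + 1) = 2.4.
Rank 2 is 9.1 and rank 3 is 14.7.
Interpolate: 9.1 + 0.4·(14.7 − 9.1) = 9.1 + 0.4·5.6 = 11.34.

11.34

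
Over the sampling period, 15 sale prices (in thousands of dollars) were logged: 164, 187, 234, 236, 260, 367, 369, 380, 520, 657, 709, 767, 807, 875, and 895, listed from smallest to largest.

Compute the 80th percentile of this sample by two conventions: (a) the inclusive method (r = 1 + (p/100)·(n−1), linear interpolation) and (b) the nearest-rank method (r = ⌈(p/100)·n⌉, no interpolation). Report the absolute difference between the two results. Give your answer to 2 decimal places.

n = 15.
(a) r = 12.2; between ranks 12 (767) and 13 (807): 775.
(b) the nearest-rank method: rank 12 → 767.
|775 − 767| = 8.

8.00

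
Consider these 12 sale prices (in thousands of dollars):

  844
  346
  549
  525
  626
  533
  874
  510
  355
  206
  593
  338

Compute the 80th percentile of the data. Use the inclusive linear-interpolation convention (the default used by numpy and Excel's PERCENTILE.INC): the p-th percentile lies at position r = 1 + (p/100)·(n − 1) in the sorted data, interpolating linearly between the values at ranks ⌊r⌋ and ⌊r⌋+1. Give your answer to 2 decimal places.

Sorted: 206, 338, 346, 355, 510, 525, 533, 549, 593, 626, 844, 874.
n = 12.
r = 1 + (80/100)·(12 − 1) = 1 + 8.8 = 9.8.
Rank 9 is 593 and rank 10 is 626.
Interpolate: 593 + 0.8·(626 − 593) = 593 + 0.8·33 = 619.4.

619.40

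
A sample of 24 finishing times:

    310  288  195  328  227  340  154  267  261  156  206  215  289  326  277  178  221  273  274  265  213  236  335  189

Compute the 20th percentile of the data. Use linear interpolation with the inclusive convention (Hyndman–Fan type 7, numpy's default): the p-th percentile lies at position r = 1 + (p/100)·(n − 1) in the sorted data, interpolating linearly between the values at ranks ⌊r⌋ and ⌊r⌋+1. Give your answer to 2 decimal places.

201.60

Sorted: 154, 156, 178, 189, 195, 206, 213, 215, 221, 227, 236, 261, 265, 267, 273, 274, 277, 288, 289, 310, 326, 328, 335, 340.
n = 24.
r = 1 + (20/100)·(24 − 1) = 1 + 4.6 = 5.6.
Rank 5 is 195 and rank 6 is 206.
Interpolate: 195 + 0.6·(206 − 195) = 195 + 0.6·11 = 201.6.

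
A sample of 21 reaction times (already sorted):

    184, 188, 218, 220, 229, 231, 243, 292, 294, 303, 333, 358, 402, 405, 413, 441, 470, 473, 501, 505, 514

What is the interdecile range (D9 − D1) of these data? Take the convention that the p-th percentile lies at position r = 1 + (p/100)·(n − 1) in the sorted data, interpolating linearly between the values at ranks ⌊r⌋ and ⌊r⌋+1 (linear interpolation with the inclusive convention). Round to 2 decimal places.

283.00

n = 21.
P10: r = 3 (integer) → 218.
P90: r = 19 (integer) → 501.
Difference: 501 − 218 = 283.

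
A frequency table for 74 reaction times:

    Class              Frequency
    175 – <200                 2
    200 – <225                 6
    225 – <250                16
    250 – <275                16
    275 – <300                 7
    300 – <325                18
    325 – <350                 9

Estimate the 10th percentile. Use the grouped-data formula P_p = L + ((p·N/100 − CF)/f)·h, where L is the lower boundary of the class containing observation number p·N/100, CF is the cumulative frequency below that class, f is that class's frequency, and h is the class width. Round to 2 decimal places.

222.50

N = 74; target position k = 10/100 · 74 = 7.4.
Cumulative frequencies: 2, 8, 24, 40, 47, 65, 74.
Observation 7.4 falls in the class 200 – <225.
L = 200, CF = 2, f = 6, h = 25.
P10 = 200 + ((7.4 − 2)/6)·25 = 200 + 22.5 = 222.5.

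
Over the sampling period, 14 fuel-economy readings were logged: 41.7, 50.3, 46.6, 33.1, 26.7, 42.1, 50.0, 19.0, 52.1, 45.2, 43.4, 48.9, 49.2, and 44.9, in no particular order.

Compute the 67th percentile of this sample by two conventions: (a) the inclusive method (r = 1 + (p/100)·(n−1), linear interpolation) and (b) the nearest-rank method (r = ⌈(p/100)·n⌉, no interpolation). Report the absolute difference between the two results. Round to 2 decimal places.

0.67

Sorted: 19.0, 26.7, 33.1, 41.7, 42.1, 43.4, 44.9, 45.2, 46.6, 48.9, 49.2, 50.0, 50.3, 52.1.
n = 14.
(a) r = 9.71; between ranks 9 (46.6) and 10 (48.9): 48.233.
(b) the nearest-rank method: rank 10 → 48.9.
|48.233 − 48.9| = 0.667.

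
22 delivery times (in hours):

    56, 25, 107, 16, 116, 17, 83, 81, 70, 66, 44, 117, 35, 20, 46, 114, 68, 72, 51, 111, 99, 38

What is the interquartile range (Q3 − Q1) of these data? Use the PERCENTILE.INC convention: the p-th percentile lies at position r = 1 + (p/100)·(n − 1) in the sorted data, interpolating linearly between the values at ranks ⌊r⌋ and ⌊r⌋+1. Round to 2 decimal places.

55.50

Sorted: 16, 17, 20, 25, 35, 38, 44, 46, 51, 56, 66, 68, 70, 72, 81, 83, 99, 107, 111, 114, 116, 117.
n = 22.
P25: r = 6.25; ranks 6–7 are 38, 44; interpolating gives 39.5.
P75: r = 16.75; ranks 16–17 are 83, 99; interpolating gives 95.
Difference: 95 − 39.5 = 55.5.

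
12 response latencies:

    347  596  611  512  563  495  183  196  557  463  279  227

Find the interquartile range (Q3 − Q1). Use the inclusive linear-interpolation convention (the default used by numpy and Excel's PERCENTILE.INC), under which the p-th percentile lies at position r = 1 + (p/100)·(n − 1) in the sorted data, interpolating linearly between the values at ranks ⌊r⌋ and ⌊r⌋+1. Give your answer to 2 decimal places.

292.50

Sorted: 183, 196, 227, 279, 347, 463, 495, 512, 557, 563, 596, 611.
n = 12.
P25: r = 3.75; ranks 3–4 are 227, 279; interpolating gives 266.
P75: r = 9.25; ranks 9–10 are 557, 563; interpolating gives 558.5.
Difference: 558.5 − 266 = 292.5.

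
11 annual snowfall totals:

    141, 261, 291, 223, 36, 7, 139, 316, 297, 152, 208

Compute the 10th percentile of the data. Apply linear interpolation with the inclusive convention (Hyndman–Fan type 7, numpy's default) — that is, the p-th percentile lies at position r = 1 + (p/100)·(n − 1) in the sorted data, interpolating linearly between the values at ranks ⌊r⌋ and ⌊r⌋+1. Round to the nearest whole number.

Sorted: 7, 36, 139, 141, 152, 208, 223, 261, 291, 297, 316.
n = 11.
r = 1 + (10/100)·(11 − 1) = 1 + 1 = 2.
r is an integer, so P10 is the value at rank 2: 36.

36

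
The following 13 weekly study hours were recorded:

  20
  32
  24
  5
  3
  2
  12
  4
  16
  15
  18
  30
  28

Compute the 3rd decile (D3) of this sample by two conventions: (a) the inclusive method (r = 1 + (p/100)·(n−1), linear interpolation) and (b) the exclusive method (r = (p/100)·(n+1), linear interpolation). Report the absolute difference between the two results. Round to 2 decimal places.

Sorted: 2, 3, 4, 5, 12, 15, 16, 18, 20, 24, 28, 30, 32.
n = 13.
(a) r = 4.6; between ranks 4 (5) and 5 (12): 9.2.
(b) r = 4.2; between ranks 4 (5) and 5 (12): 6.4.
|9.2 − 6.4| = 2.8.

2.80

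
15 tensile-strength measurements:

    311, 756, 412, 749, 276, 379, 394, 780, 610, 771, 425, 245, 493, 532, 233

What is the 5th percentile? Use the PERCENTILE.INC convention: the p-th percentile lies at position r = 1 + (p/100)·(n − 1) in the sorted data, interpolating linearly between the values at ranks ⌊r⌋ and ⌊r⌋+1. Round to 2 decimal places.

241.40

Sorted: 233, 245, 276, 311, 379, 394, 412, 425, 493, 532, 610, 749, 756, 771, 780.
n = 15.
r = 1 + (5/100)·(15 − 1) = 1 + 0.7 = 1.7.
Rank 1 is 233 and rank 2 is 245.
Interpolate: 233 + 0.7·(245 − 233) = 233 + 0.7·12 = 241.4.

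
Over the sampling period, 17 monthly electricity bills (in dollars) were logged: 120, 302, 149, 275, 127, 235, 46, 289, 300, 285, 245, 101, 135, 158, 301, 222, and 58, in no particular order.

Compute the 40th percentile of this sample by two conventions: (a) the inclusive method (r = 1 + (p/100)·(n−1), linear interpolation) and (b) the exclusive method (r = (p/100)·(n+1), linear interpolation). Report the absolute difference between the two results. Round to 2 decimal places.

1.80

Sorted: 46, 58, 101, 120, 127, 135, 149, 158, 222, 235, 245, 275, 285, 289, 300, 301, 302.
n = 17.
(a) r = 7.4; between ranks 7 (149) and 8 (158): 152.6.
(b) r = 7.2; between ranks 7 (149) and 8 (158): 150.8.
|152.6 − 150.8| = 1.8.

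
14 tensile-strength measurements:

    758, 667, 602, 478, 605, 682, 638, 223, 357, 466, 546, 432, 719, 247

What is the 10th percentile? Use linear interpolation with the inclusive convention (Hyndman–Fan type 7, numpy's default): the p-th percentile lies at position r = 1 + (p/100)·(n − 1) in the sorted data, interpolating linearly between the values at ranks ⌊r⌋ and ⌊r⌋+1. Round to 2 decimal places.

280.00

Sorted: 223, 247, 357, 432, 466, 478, 546, 602, 605, 638, 667, 682, 719, 758.
n = 14.
r = 1 + (10/100)·(14 − 1) = 1 + 1.3 = 2.3.
Rank 2 is 247 and rank 3 is 357.
Interpolate: 247 + 0.3·(357 − 247) = 247 + 0.3·110 = 280.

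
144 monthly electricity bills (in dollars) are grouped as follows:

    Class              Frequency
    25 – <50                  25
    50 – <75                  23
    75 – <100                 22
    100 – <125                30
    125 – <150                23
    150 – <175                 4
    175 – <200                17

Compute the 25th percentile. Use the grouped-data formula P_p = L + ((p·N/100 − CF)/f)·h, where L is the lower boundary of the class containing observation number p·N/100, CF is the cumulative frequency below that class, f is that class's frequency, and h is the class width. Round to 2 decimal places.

N = 144; target position k = 25/100 · 144 = 36.
Cumulative frequencies: 25, 48, 70, 100, 123, 127, 144.
Observation 36 falls in the class 50 – <75.
L = 50, CF = 25, f = 23, h = 25.
P25 = 50 + ((36 − 25)/23)·25 = 50 + 11.9565 = 61.9565.

61.96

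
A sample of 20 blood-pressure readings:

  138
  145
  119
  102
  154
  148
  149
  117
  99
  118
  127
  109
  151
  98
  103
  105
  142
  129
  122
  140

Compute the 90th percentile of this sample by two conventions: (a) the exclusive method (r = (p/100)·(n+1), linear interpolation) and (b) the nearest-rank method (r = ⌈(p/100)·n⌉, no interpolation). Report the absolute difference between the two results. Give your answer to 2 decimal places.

1.80

Sorted: 98, 99, 102, 103, 105, 109, 117, 118, 119, 122, 127, 129, 138, 140, 142, 145, 148, 149, 151, 154.
n = 20.
(a) r = 18.9; between ranks 18 (149) and 19 (151): 150.8.
(b) the nearest-rank method: rank 18 → 149.
|150.8 − 149| = 1.8.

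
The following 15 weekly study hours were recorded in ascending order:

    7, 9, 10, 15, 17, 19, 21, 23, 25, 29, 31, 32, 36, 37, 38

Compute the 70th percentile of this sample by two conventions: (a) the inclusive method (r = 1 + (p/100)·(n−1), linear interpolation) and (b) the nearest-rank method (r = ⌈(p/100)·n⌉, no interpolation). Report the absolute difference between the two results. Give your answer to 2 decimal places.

0.40

n = 15.
(a) r = 10.8; between ranks 10 (29) and 11 (31): 30.6.
(b) the nearest-rank method: rank 11 → 31.
|30.6 − 31| = 0.4.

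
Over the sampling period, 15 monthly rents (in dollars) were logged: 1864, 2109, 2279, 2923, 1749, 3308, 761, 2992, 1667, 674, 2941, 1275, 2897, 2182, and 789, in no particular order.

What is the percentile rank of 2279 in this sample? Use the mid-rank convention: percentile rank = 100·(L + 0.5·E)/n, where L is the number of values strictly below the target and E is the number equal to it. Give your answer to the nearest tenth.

Sorted: 674, 761, 789, 1275, 1667, 1749, 1864, 2109, 2182, 2279, 2897, 2923, 2941, 2992, 3308.
Count below 2279: L = 9; count equal: E = 1; n = 15.
Percentile rank = 100·(9 + 0.5·1)/15 = 100·9.5/15 = 63.33.

63.3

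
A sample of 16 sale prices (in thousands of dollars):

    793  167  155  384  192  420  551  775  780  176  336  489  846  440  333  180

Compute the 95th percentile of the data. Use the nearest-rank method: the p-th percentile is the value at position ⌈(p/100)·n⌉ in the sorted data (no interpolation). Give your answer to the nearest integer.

846

Sorted: 155, 167, 176, 180, 192, 333, 336, 384, 420, 440, 489, 551, 775, 780, 793, 846.
n = 16.
Position = ⌈95/100 · 16⌉ = ⌈15.2⌉ = 16.
The value at rank 16 is 846.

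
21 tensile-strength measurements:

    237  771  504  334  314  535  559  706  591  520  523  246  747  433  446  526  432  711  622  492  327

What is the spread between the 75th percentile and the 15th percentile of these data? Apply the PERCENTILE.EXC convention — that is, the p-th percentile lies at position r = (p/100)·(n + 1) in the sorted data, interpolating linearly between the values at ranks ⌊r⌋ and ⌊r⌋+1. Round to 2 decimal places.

Sorted: 237, 246, 314, 327, 334, 432, 433, 446, 492, 504, 520, 523, 526, 535, 559, 591, 622, 706, 711, 747, 771.
n = 21.
P15: r = 3.3; ranks 3–4 are 314, 327; interpolating gives 317.9.
P75: r = 16.5; ranks 16–17 are 591, 622; interpolating gives 606.5.
Difference: 606.5 − 317.9 = 288.6.

288.60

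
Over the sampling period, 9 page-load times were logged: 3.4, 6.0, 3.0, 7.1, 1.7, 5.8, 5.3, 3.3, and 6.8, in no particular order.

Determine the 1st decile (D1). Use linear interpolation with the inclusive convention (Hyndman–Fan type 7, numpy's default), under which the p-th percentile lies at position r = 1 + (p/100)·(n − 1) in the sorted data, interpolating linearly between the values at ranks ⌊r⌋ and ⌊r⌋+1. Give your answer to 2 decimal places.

2.74

Sorted: 1.7, 3.0, 3.3, 3.4, 5.3, 5.8, 6.0, 6.8, 7.1.
n = 9.
r = 1 + (10/100)·(9 − 1) = 1 + 0.8 = 1.8.
Rank 1 is 1.7 and rank 2 is 3.0.
Interpolate: 1.7 + 0.8·(3.0 − 1.7) = 1.7 + 0.8·1.3 = 2.74.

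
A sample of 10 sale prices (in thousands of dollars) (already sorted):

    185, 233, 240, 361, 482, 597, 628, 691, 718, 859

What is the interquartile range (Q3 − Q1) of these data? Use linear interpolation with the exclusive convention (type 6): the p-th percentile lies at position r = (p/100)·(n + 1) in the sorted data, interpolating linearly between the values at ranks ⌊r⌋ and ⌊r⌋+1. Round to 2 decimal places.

n = 10.
P25: r = 2.75; ranks 2–3 are 233, 240; interpolating gives 238.25.
P75: r = 8.25; ranks 8–9 are 691, 718; interpolating gives 697.75.
Difference: 697.75 − 238.25 = 459.5.

459.50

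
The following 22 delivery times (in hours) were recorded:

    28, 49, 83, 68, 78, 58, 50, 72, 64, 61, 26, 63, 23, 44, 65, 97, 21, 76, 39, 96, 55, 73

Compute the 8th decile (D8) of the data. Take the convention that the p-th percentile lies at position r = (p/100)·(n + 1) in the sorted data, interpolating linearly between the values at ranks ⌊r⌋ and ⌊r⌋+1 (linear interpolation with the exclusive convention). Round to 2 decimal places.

Sorted: 21, 23, 26, 28, 39, 44, 49, 50, 55, 58, 61, 63, 64, 65, 68, 72, 73, 76, 78, 83, 96, 97.
n = 22.
r = (80/100)·(22 + 1) = 18.4.
Rank 18 is 76 and rank 19 is 78.
Interpolate: 76 + 0.4·(78 − 76) = 76 + 0.4·2 = 76.8.

76.80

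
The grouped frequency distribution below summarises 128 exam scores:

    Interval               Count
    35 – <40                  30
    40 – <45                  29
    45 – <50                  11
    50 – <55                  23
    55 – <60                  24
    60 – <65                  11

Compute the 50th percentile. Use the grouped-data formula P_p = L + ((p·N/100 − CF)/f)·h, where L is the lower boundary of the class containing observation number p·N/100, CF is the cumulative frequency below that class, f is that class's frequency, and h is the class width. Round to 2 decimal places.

47.27

N = 128; target position k = 50/100 · 128 = 64.
Cumulative frequencies: 30, 59, 70, 93, 117, 128.
Observation 64 falls in the class 45 – <50.
L = 45, CF = 59, f = 11, h = 5.
P50 = 45 + ((64 − 59)/11)·5 = 45 + 2.27273 = 47.2727.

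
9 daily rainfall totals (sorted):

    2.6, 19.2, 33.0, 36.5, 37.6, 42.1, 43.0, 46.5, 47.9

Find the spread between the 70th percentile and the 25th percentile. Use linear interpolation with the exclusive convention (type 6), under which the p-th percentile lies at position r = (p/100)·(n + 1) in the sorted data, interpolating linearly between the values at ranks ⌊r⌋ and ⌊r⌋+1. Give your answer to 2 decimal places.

16.90

n = 9.
P25: r = 2.5; ranks 2–3 are 19.2, 33.0; interpolating gives 26.1.
P70: r = 7 (integer) → 43.
Difference: 43 − 26.1 = 16.9.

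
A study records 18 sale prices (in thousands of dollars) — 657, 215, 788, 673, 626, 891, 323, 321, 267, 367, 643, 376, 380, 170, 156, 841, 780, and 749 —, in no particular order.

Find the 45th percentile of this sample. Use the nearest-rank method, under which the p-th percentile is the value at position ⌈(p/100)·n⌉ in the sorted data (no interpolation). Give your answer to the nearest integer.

380

Sorted: 156, 170, 215, 267, 321, 323, 367, 376, 380, 626, 643, 657, 673, 749, 780, 788, 841, 891.
n = 18.
Position = ⌈45/100 · 18⌉ = ⌈8.1⌉ = 9.
The value at rank 9 is 380.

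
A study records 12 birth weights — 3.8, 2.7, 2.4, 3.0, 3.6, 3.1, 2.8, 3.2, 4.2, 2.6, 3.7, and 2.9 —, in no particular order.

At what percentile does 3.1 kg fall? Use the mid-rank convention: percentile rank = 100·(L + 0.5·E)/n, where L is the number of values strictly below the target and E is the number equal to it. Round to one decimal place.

54.2

Sorted: 2.4, 2.6, 2.7, 2.8, 2.9, 3.0, 3.1, 3.2, 3.6, 3.7, 3.8, 4.2.
Count below 3.1: L = 6; count equal: E = 1; n = 12.
Percentile rank = 100·(6 + 0.5·1)/12 = 100·6.5/12 = 54.17.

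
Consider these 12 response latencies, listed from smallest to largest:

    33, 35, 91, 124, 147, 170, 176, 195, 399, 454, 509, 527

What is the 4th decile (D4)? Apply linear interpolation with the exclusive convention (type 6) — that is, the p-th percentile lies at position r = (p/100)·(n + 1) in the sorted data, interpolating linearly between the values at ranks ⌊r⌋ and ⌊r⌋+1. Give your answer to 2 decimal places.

n = 12.
r = (40/100)·(12 + 1) = 5.2.
Rank 5 is 147 and rank 6 is 170.
Interpolate: 147 + 0.2·(170 − 147) = 147 + 0.2·23 = 151.6.

151.60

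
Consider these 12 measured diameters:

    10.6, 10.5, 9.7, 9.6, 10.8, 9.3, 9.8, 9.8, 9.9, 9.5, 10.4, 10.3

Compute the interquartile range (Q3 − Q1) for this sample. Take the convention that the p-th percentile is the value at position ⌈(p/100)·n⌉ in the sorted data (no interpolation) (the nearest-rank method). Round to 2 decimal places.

0.80

Sorted: 9.3, 9.5, 9.6, 9.7, 9.8, 9.8, 9.9, 10.3, 10.4, 10.5, 10.6, 10.8.
n = 12.
P25: rank ⌈25/100·12⌉ = 3 → 9.6.
P75: rank ⌈75/100·12⌉ = 9 → 10.4.
Difference: 10.4 − 9.6 = 0.8.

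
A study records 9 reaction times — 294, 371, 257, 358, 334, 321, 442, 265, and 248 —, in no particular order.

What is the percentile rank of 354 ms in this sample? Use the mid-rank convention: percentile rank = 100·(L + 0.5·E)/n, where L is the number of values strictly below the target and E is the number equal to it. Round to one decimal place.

66.7

Sorted: 248, 257, 265, 294, 321, 334, 358, 371, 442.
Count below 354: L = 6; count equal: E = 0; n = 9.
Percentile rank = 100·(6 + 0.5·0)/9 = 100·6/9 = 66.67.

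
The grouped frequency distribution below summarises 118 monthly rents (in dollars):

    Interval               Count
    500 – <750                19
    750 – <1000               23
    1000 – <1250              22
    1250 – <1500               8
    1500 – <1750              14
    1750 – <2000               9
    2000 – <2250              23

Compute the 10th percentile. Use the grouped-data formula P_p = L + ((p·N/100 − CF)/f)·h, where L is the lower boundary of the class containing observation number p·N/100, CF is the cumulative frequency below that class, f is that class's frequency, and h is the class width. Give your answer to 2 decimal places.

N = 118; target position k = 10/100 · 118 = 11.8.
Cumulative frequencies: 19, 42, 64, 72, 86, 95, 118.
Observation 11.8 falls in the class 500 – <750.
L = 500, CF = 0, f = 19, h = 250.
P10 = 500 + ((11.8 − 0)/19)·250 = 500 + 155.263 = 655.263.

655.26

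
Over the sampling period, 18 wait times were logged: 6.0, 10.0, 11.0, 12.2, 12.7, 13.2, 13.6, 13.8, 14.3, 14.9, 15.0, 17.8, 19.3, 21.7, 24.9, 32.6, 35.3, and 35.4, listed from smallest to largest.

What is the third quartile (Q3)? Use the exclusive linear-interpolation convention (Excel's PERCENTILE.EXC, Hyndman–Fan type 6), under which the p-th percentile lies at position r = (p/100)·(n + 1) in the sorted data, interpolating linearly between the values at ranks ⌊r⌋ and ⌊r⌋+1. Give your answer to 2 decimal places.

22.50

n = 18.
r = (75/100)·(18 + 1) = 14.25.
Rank 14 is 21.7 and rank 15 is 24.9.
Interpolate: 21.7 + 0.25·(24.9 − 21.7) = 21.7 + 0.25·3.2 = 22.5.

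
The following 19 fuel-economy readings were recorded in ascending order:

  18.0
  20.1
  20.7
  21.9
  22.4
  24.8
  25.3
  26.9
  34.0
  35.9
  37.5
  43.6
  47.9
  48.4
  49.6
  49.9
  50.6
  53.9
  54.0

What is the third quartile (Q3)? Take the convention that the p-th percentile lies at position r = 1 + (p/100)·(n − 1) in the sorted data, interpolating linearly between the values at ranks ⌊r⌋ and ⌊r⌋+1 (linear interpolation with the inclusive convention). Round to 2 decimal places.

n = 19.
r = 1 + (75/100)·(19 − 1) = 1 + 13.5 = 14.5.
Rank 14 is 48.4 and rank 15 is 49.6.
Interpolate: 48.4 + 0.5·(49.6 − 48.4) = 48.4 + 0.5·1.2 = 49.

49.00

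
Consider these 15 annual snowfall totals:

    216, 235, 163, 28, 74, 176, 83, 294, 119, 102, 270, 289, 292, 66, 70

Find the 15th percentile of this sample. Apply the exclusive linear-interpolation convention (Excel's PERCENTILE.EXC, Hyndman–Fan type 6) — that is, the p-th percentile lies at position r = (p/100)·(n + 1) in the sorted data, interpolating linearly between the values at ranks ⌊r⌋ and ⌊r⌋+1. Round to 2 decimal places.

67.60

Sorted: 28, 66, 70, 74, 83, 102, 119, 163, 176, 216, 235, 270, 289, 292, 294.
n = 15.
r = (15/100)·(15 + 1) = 2.4.
Rank 2 is 66 and rank 3 is 70.
Interpolate: 66 + 0.4·(70 − 66) = 66 + 0.4·4 = 67.6.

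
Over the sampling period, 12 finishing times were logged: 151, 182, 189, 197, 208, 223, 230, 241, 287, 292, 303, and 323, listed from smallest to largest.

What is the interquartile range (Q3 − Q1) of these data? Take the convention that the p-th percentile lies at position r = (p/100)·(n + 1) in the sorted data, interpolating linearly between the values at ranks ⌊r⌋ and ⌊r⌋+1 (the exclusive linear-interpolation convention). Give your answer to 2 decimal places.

99.75

n = 12.
P25: r = 3.25; ranks 3–4 are 189, 197; interpolating gives 191.
P75: r = 9.75; ranks 9–10 are 287, 292; interpolating gives 290.75.
Difference: 290.75 − 191 = 99.75.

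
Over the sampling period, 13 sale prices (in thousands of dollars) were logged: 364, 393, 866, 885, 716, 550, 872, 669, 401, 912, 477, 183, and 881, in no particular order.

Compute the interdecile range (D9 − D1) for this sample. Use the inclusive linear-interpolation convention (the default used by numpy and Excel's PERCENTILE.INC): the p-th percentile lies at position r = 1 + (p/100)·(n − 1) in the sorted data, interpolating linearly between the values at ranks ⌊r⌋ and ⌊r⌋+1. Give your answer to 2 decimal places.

514.40

Sorted: 183, 364, 393, 401, 477, 550, 669, 716, 866, 872, 881, 885, 912.
n = 13.
P10: r = 2.2; ranks 2–3 are 364, 393; interpolating gives 369.8.
P90: r = 11.8; ranks 11–12 are 881, 885; interpolating gives 884.2.
Difference: 884.2 − 369.8 = 514.4.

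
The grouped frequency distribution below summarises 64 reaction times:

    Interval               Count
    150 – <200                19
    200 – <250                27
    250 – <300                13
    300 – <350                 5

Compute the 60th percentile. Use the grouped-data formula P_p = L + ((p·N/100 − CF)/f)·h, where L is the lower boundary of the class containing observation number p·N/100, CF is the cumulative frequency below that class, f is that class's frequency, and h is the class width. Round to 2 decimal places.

N = 64; target position k = 60/100 · 64 = 38.4.
Cumulative frequencies: 19, 46, 59, 64.
Observation 38.4 falls in the class 200 – <250.
L = 200, CF = 19, f = 27, h = 50.
P60 = 200 + ((38.4 − 19)/27)·50 = 200 + 35.9259 = 235.926.

235.93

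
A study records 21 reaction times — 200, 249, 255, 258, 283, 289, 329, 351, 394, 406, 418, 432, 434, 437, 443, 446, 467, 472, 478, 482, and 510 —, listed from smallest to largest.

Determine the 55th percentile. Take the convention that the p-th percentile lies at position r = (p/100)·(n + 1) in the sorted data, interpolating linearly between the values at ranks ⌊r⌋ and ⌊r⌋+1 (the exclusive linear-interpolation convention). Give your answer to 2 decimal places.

n = 21.
r = (55/100)·(21 + 1) = 12.1.
Rank 12 is 432 and rank 13 is 434.
Interpolate: 432 + 0.1·(434 − 432) = 432 + 0.1·2 = 432.2.

432.20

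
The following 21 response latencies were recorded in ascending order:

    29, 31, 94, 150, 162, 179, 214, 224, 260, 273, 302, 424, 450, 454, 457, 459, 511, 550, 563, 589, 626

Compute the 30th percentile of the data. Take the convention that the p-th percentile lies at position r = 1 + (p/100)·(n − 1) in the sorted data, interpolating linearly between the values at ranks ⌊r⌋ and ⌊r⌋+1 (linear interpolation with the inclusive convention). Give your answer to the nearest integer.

214

n = 21.
r = 1 + (30/100)·(21 − 1) = 1 + 6 = 7.
r is an integer, so P30 is the value at rank 7: 214.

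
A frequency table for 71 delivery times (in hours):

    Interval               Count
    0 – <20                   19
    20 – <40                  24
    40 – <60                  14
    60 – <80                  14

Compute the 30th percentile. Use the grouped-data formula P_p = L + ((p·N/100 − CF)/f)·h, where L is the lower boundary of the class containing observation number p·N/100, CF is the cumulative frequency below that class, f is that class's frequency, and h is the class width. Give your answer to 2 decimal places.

21.92

N = 71; target position k = 30/100 · 71 = 21.3.
Cumulative frequencies: 19, 43, 57, 71.
Observation 21.3 falls in the class 20 – <40.
L = 20, CF = 19, f = 24, h = 20.
P30 = 20 + ((21.3 − 19)/24)·20 = 20 + 1.91667 = 21.9167.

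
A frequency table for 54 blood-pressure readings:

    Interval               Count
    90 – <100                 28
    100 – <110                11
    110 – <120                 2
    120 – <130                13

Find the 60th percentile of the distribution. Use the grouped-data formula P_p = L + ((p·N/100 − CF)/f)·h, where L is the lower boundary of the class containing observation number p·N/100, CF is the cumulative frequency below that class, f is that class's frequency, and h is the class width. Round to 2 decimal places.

104.00

N = 54; target position k = 60/100 · 54 = 32.4.
Cumulative frequencies: 28, 39, 41, 54.
Observation 32.4 falls in the class 100 – <110.
L = 100, CF = 28, f = 11, h = 10.
P60 = 100 + ((32.4 − 28)/11)·10 = 100 + 4 = 104.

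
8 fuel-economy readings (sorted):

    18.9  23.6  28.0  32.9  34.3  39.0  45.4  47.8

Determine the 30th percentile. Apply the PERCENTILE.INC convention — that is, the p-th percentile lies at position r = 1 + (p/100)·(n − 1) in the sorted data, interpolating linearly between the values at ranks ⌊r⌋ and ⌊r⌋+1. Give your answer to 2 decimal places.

28.49

n = 8.
r = 1 + (30/100)·(8 − 1) = 1 + 2.1 = 3.1.
Rank 3 is 28.0 and rank 4 is 32.9.
Interpolate: 28.0 + 0.1·(32.9 − 28.0) = 28.0 + 0.1·4.9 = 28.49.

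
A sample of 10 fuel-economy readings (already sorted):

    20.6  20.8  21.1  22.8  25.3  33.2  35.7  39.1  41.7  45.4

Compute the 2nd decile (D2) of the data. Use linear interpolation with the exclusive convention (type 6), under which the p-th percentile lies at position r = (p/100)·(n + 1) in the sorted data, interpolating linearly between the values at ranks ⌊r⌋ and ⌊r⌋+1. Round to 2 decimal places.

20.86

n = 10.
r = (20/100)·(10 + 1) = 2.2.
Rank 2 is 20.8 and rank 3 is 21.1.
Interpolate: 20.8 + 0.2·(21.1 − 20.8) = 20.8 + 0.2·0.3 = 20.86.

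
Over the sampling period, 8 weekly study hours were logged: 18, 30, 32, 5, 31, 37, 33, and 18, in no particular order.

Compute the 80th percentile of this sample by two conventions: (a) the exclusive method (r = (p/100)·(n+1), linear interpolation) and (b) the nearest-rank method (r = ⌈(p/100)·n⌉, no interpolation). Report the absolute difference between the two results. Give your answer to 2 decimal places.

0.80

Sorted: 5, 18, 18, 30, 31, 32, 33, 37.
n = 8.
(a) r = 7.2; between ranks 7 (33) and 8 (37): 33.8.
(b) the nearest-rank method: rank 7 → 33.
|33.8 − 33| = 0.8.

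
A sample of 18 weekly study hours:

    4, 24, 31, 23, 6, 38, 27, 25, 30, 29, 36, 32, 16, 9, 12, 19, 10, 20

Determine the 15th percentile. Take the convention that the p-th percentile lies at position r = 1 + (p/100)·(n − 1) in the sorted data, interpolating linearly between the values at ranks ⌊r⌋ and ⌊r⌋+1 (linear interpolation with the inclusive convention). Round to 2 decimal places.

Sorted: 4, 6, 9, 10, 12, 16, 19, 20, 23, 24, 25, 27, 29, 30, 31, 32, 36, 38.
n = 18.
r = 1 + (15/100)·(18 − 1) = 1 + 2.55 = 3.55.
Rank 3 is 9 and rank 4 is 10.
Interpolate: 9 + 0.55·(10 − 9) = 9 + 0.55·1 = 9.55.

9.55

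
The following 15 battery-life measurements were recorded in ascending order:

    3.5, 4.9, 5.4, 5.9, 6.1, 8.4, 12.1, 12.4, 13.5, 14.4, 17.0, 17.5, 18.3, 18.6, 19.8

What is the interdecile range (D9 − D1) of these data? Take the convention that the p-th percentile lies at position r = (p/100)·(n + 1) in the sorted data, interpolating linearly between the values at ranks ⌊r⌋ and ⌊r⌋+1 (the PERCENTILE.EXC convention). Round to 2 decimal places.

14.74

n = 15.
P10: r = 1.6; ranks 1–2 are 3.5, 4.9; interpolating gives 4.34.
P90: r = 14.4; ranks 14–15 are 18.6, 19.8; interpolating gives 19.08.
Difference: 19.08 − 4.34 = 14.74.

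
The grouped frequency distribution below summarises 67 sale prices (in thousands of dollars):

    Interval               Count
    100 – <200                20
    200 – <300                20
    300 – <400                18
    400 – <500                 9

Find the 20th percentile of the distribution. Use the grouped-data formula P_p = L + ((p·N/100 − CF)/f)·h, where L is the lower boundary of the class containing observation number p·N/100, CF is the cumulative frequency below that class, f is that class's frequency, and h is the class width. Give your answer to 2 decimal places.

167.00

N = 67; target position k = 20/100 · 67 = 13.4.
Cumulative frequencies: 20, 40, 58, 67.
Observation 13.4 falls in the class 100 – <200.
L = 100, CF = 0, f = 20, h = 100.
P20 = 100 + ((13.4 − 0)/20)·100 = 100 + 67 = 167.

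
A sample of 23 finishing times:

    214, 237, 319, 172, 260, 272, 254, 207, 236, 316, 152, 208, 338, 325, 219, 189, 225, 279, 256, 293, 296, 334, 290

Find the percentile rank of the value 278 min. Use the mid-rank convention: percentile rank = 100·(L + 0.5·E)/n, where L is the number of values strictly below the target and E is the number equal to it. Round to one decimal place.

60.9

Sorted: 152, 172, 189, 207, 208, 214, 219, 225, 236, 237, 254, 256, 260, 272, 279, 290, 293, 296, 316, 319, 325, 334, 338.
Count below 278: L = 14; count equal: E = 0; n = 23.
Percentile rank = 100·(14 + 0.5·0)/23 = 100·14/23 = 60.87.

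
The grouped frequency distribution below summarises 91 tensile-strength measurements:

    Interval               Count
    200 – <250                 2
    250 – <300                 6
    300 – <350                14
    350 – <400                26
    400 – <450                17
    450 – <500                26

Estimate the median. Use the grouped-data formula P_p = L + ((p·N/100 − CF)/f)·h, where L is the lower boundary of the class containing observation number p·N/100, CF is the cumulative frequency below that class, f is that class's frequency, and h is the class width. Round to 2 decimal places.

N = 91; target position k = 50/100 · 91 = 45.5.
Cumulative frequencies: 2, 8, 22, 48, 65, 91.
Observation 45.5 falls in the class 350 – <400.
L = 350, CF = 22, f = 26, h = 50.
P50 = 350 + ((45.5 − 22)/26)·50 = 350 + 45.1923 = 395.192.

395.19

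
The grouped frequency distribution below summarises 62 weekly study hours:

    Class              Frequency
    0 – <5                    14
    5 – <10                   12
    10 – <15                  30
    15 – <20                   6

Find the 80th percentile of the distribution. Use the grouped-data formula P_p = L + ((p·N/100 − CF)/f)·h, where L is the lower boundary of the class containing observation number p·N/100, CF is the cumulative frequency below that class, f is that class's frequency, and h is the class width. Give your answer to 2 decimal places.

N = 62; target position k = 80/100 · 62 = 49.6.
Cumulative frequencies: 14, 26, 56, 62.
Observation 49.6 falls in the class 10 – <15.
L = 10, CF = 26, f = 30, h = 5.
P80 = 10 + ((49.6 − 26)/30)·5 = 10 + 3.93333 = 13.9333.

13.93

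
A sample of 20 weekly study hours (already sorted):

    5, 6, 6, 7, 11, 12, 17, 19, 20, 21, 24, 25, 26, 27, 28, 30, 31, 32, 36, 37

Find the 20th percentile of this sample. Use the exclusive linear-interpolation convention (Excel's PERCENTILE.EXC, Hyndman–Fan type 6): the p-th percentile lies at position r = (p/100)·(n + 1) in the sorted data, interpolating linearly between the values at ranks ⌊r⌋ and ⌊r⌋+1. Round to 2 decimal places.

n = 20.
r = (20/100)·(20 + 1) = 4.2.
Rank 4 is 7 and rank 5 is 11.
Interpolate: 7 + 0.2·(11 − 7) = 7 + 0.2·4 = 7.8.

7.80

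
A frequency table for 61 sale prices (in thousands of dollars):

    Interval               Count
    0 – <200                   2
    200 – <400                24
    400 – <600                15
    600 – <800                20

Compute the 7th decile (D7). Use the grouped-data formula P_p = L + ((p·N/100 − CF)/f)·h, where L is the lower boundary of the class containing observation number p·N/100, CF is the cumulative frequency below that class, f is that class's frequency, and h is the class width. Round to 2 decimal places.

617.00

N = 61; target position k = 70/100 · 61 = 42.7.
Cumulative frequencies: 2, 26, 41, 61.
Observation 42.7 falls in the class 600 – <800.
L = 600, CF = 41, f = 20, h = 200.
P70 = 600 + ((42.7 − 41)/20)·200 = 600 + 17 = 617.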